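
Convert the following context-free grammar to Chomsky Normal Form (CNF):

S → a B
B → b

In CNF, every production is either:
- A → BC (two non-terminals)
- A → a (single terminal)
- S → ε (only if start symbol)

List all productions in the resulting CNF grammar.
The grammar has no ε-productions or unit productions to eliminate.
S → a B has terminal a in a right-hand side of length ≥ 2: introduce T_a → a and use T_a in place of a.
B → b is already in CNF (single terminal) – keep it.
S → a B becomes S → T_a B.
Resulting CNF grammar (3 productions): T_a → a; B → b; S → T_a B

Final answer: T_a → a; B → b; S → T_a B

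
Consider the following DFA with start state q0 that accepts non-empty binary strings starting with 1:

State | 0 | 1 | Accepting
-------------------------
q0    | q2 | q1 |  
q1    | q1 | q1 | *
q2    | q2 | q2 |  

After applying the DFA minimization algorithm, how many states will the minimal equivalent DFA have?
All 3 states are reachable from q0, so none can be removed as unreachable.
Table-filling: first mark every (accepting, non-accepting) pair as distinguishable (accepting: {q1}; non-accepting: {q0, q2}).
Round 1: (q0, q2) on '1' go to q1 and q2, already distinguishable → mark.
Every pair of states is distinguishable, so the DFA is already minimal.
Equivalence classes: {q0}, {q1}, {q2} → 3 states.

Final answer: 3 states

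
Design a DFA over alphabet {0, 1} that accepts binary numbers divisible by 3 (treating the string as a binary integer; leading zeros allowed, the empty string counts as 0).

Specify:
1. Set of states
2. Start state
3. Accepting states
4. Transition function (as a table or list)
One valid DFA (any DFA recognizing the same language is acceptable):
States: {q0, q1, q2}
Start: q0
Accepting: {q0}
Transitions (accepting states marked with *):
State | 0 | 1 | Accepting
-------------------------
q0    | q0 | q1 | *
q1    | q2 | q0 |  
q2    | q1 | q2 |  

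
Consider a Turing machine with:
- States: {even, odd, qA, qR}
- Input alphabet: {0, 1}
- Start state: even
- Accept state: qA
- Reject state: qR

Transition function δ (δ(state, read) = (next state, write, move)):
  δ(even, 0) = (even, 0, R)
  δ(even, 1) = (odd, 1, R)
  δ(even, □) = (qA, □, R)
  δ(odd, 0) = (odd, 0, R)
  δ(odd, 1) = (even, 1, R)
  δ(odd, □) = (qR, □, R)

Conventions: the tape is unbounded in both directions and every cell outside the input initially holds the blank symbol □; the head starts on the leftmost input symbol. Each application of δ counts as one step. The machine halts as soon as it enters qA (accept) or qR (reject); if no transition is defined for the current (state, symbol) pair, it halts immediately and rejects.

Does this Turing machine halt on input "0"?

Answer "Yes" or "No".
Step 0: [even]0 (head at position 0)
Step 1: δ(even, 0) = (even, 0, R)  ⊢  0[even]□ (head at position 1)
Step 2: δ(even, □) = (qA, □, R)  ⊢  0□[qA]□ (head at position 2)
The machine is in qA, so it halts and accepts.
It halts after 2 steps.

Final answer: Yes - halts after 2 steps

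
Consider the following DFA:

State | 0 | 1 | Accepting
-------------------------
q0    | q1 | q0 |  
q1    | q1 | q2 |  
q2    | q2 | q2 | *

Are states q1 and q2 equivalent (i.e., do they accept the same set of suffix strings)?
Try the suffix ε (the empty string).
From q1: q1 — not accepting.
From q2: q2 — accepting.
The two states disagree on this suffix, so they are not equivalent.

Final answer: No. Distinguishing string: ε (the empty string) - accepted from q2 but not from q1.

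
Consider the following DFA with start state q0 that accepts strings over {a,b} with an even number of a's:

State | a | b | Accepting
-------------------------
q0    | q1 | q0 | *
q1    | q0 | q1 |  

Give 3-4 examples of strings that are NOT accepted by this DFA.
Any strings that end in a non-accepting state work; for example:
"a": q0 → q1; q1 is not accepting → rejected
"bba": q0 → q0 → q0 → q1; q1 is not accepting → rejected
"aaab": q0 → q1 → q0 → q1 → q1; q1 is not accepting → rejected
"bbba": q0 → q0 → q0 → q0 → q1; q1 is not accepting → rejected

Final answer: "a", "bba", "aaab", "bbba"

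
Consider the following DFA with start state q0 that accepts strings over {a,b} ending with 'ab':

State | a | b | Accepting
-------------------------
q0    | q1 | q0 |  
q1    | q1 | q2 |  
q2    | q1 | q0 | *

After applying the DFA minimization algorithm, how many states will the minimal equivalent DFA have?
All 3 states are reachable from q0, so none can be removed as unreachable.
Table-filling: first mark every (accepting, non-accepting) pair as distinguishable (accepting: {q2}; non-accepting: {q0, q1}).
Round 1: (q0, q1) on 'b' go to q0 and q2, already distinguishable → mark.
Every pair of states is distinguishable, so the DFA is already minimal.
Equivalence classes: {q0}, {q1}, {q2} → 3 states.

Final answer: 3 states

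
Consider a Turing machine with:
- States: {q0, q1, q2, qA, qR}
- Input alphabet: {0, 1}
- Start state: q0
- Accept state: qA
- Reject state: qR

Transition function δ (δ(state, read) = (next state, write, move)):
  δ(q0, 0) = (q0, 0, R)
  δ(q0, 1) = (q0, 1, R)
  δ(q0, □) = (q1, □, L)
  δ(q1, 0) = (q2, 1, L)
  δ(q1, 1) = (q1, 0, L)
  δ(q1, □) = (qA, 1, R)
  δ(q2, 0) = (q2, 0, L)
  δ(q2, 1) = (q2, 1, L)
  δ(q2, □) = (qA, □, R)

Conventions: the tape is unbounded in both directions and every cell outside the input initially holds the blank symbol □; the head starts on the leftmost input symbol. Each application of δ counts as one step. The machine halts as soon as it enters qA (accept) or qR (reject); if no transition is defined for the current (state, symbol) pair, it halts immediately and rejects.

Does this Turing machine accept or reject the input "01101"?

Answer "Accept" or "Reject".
Step 0: [q0]01101 (head at position 0)
Step 1: δ(q0, 0) = (q0, 0, R)  ⊢  0[q0]1101 (head at position 1)
Step 2: δ(q0, 1) = (q0, 1, R)  ⊢  01[q0]101 (head at position 2)
Step 3: δ(q0, 1) = (q0, 1, R)  ⊢  011[q0]01 (head at position 3)
Step 4: δ(q0, 0) = (q0, 0, R)  ⊢  0110[q0]1 (head at position 4)
Step 5: δ(q0, 1) = (q0, 1, R)  ⊢  01101[q0]□ (head at position 5)
Step 6: δ(q0, □) = (q1, □, L)  ⊢  0110[q1]1□ (head at position 4)
Step 7: δ(q1, 1) = (q1, 0, L)  ⊢  011[q1]00□ (head at position 3)
Step 8: δ(q1, 0) = (q2, 1, L)  ⊢  01[q2]110□ (head at position 2)
Step 9: δ(q2, 1) = (q2, 1, L)  ⊢  0[q2]1110□ (head at position 1)
Step 10: δ(q2, 1) = (q2, 1, L)  ⊢  [q2]01110□ (head at position 0)
Step 11: δ(q2, 0) = (q2, 0, L)  ⊢  [q2]□01110□ (head at position -1)
Step 12: δ(q2, □) = (qA, □, R)  ⊢  □[qA]01110□ (head at position 0)
The machine is in qA, so it halts and accepts.

Final answer: Accept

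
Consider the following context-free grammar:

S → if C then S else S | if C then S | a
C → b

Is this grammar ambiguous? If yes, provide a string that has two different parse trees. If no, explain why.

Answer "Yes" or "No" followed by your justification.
The 'dangling else' can attach to either if. Two leftmost derivations of  if b then if b then a else a:
  (1) S ⇒ if C then S else S ⇒ if b then S else S ⇒ if b then if C then S else S ⇒ if b then if b then S else S ⇒ if b then if b then a else S ⇒ if b then if b then a else a   (else belongs to the outer if)
  (2) S ⇒ if C then S ⇒ if b then S ⇒ if b then if C then S else S ⇒ if b then if b then S else S ⇒ if b then if b then a else S ⇒ if b then if b then a else a   (else belongs to the inner if)
Two distinct parse trees for the same string, so the grammar is ambiguous.

Final answer: Yes - the string 'if b then if b then a else a' has two distinct leftmost derivations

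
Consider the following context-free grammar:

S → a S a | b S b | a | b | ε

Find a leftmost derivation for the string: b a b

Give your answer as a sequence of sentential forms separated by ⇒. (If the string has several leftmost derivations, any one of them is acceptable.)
Start with S.
Step 1: the leftmost non-terminal is S; apply S → b S b:  b S b
Step 2: the leftmost non-terminal is S; apply S → a:  b a b

Final answer: S ⇒ b S b ⇒ b a b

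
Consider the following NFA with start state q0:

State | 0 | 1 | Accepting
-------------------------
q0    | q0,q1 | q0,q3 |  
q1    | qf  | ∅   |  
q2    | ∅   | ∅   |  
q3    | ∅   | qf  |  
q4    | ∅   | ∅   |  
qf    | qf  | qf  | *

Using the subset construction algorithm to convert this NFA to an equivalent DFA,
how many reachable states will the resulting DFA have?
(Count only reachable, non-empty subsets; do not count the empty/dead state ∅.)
Start subset: {q0}
{q0}: on 0 → {q0, q1}, on 1 → {q0, q3}
{q0, q1}: on 0 → {q0, q1, qf}, on 1 → {q0, q3}
{q0, q3}: on 0 → {q0, q1}, on 1 → {q0, q3, qf}
{q0, q1, qf}: on 0 → {q0, q1, qf}, on 1 → {q0, q3, qf}
{q0, q3, qf}: on 0 → {q0, q1, qf}, on 1 → {q0, q3, qf}
Reachable non-empty subsets: {q0}, {q0, q1}, {q0, q3}, {q0, q1, qf}, {q0, q3, qf} — 5 in total.

Final answer: 5 states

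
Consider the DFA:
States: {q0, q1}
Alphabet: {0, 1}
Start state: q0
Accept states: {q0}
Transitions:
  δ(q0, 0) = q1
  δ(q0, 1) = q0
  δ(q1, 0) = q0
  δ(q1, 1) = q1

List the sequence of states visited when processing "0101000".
Starting at q0
Read '0': q0 -> q1
Read '1': q1 -> q1
Read '0': q1 -> q0
Read '1': q0 -> q0
Read '0': q0 -> q1
Read '0': q1 -> q0
Read '0': q0 -> q1

Final answer: q0 -> q1 -> q1 -> q0 -> q0 -> q1 -> q0 -> q1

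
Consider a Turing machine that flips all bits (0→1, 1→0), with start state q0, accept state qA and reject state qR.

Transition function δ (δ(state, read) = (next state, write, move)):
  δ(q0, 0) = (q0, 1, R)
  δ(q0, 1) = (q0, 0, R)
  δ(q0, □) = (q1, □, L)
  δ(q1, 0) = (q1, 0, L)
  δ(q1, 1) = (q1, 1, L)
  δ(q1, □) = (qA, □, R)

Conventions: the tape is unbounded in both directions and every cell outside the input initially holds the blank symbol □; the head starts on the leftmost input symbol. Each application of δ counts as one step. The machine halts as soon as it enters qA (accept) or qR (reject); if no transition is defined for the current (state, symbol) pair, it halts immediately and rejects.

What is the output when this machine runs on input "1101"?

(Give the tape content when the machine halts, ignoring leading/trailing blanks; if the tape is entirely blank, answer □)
Step 0: [q0]1101 (head at position 0)
Step 1: δ(q0, 1) = (q0, 0, R)  ⊢  0[q0]101 (head at position 1)
Step 2: δ(q0, 1) = (q0, 0, R)  ⊢  00[q0]01 (head at position 2)
Step 3: δ(q0, 0) = (q0, 1, R)  ⊢  001[q0]1 (head at position 3)
Step 4: δ(q0, 1) = (q0, 0, R)  ⊢  0010[q0]□ (head at position 4)
Step 5: δ(q0, □) = (q1, □, L)  ⊢  001[q1]0□ (head at position 3)
Step 6: δ(q1, 0) = (q1, 0, L)  ⊢  00[q1]10□ (head at position 2)
Step 7: δ(q1, 1) = (q1, 1, L)  ⊢  0[q1]010□ (head at position 1)
Step 8: δ(q1, 0) = (q1, 0, L)  ⊢  [q1]0010□ (head at position 0)
Step 9: δ(q1, 0) = (q1, 0, L)  ⊢  [q1]□0010□ (head at position -1)
Step 10: δ(q1, □) = (qA, □, R)  ⊢  □[qA]0010□ (head at position 0)
The machine is in qA, so it halts and accepts.
Tape content when halted (ignoring surrounding blanks): 0010

Final answer: Output: 0010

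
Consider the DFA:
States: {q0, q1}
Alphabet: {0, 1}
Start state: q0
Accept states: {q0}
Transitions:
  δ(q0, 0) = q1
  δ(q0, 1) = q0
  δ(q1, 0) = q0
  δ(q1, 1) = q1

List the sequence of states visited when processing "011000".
Starting at q0
Read '0': q0 -> q1
Read '1': q1 -> q1
Read '1': q1 -> q1
Read '0': q1 -> q0
Read '0': q0 -> q1
Read '0': q1 -> q0

Final answer: q0 -> q1 -> q1 -> q1 -> q0 -> q1 -> q0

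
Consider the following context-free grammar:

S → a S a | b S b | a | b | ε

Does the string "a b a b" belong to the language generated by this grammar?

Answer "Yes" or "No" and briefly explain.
Every production places the same symbol at both ends (or yields a single symbol / ε), so every derived string is a palindrome. a b a b reversed is b a b a ≠ a b a b, so it is not a palindrome and cannot be derived (already the first step fails: the string starts with a but ends with b, so neither S → a S a nor S → b S b fits).

Final answer: No - no valid derivation exists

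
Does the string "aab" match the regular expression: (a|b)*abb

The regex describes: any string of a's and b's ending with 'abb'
No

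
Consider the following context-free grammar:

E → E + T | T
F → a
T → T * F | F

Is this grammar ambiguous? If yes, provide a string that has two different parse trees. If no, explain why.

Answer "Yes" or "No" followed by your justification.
This is the standard stratified expression grammar: '+' is introduced only by the left-recursive rule E → E + T and '*' only by the left-recursive rule T → T * F, with F → a. For any string, the last '+' must be the one produced at the root E (everything after it is a T containing no '+'), and likewise within each T the last '*' is produced at its root. This fixes the parse tree uniquely (left-associative, '*' binding tighter than '+'), so every string has exactly one parse tree.

Final answer: No - the grammar is unambiguous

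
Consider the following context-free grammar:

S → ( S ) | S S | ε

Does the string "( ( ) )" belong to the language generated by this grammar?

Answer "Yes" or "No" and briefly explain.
A derivation exists: S ⇒ ( S ) ⇒ ( ( S ) ) ⇒ ( ( ) ) (using S → ( S ) twice, then S → ε).

Final answer: Yes - a valid derivation exists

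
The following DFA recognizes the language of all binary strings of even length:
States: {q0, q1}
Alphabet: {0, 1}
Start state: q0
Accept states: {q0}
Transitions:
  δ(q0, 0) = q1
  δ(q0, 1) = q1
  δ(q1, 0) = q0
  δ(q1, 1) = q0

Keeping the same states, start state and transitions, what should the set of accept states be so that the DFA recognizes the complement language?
The DFA is complete (every state has a transition on every symbol), so the complement
is recognized by the same DFA with accepting and non-accepting states swapped.
Original accept states: {q0}
Complement accept states = All states - Original accept states
= {q0, q1} - {q0}
= {q1}
Complement language: strings of ODD length

Final answer: {q1}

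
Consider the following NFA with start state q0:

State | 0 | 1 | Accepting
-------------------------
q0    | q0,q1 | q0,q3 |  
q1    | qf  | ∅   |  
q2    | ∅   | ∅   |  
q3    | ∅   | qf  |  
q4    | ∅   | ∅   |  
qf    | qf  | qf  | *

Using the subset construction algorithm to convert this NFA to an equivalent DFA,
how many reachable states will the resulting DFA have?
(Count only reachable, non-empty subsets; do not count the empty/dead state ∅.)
Start subset: {q0}
{q0}: on 0 → {q0, q1}, on 1 → {q0, q3}
{q0, q1}: on 0 → {q0, q1, qf}, on 1 → {q0, q3}
{q0, q3}: on 0 → {q0, q1}, on 1 → {q0, q3, qf}
{q0, q1, qf}: on 0 → {q0, q1, qf}, on 1 → {q0, q3, qf}
{q0, q3, qf}: on 0 → {q0, q1, qf}, on 1 → {q0, q3, qf}
Reachable non-empty subsets: {q0}, {q0, q1}, {q0, q3}, {q0, q1, qf}, {q0, q3, qf} — 5 in total.

Final answer: 5 states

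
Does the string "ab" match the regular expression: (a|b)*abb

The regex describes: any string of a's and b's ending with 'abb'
No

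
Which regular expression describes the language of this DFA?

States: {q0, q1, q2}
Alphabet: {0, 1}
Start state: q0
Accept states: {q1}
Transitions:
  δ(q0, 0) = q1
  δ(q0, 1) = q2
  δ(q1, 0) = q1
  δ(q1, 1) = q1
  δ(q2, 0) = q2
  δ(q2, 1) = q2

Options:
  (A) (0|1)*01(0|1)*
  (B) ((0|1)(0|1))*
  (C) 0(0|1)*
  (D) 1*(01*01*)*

Testing sample strings against the DFA:
  '1101' -> rejected
  '001' -> accepted
  '010' -> accepted
  '11' -> rejected
Checking each option for a counterexample:
  (A) (0|1)*01(0|1)*: '0' is accepted by the DFA but does not match the regex → eliminated
  (B) ((0|1)(0|1))*: ε is rejected by the DFA but matches the regex → eliminated
  (C) 0(0|1)*: agrees with the DFA on all strings of length ≤ 4
  (D) 1*(01*01*)*: ε is rejected by the DFA but matches the regex → eliminated
Only (C) 0(0|1)* is consistent with the DFA.

Final answer: (C) 0(0|1)*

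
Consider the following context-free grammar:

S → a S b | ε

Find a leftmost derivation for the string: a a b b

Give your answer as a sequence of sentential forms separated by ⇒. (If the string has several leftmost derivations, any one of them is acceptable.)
Start with S.
Step 1: the leftmost non-terminal is S; apply S → a S b:  a S b
Step 2: the leftmost non-terminal is S; apply S → a S b:  a a S b b
Step 3: the leftmost non-terminal is S; apply S → ε:  a a b b

Final answer: S ⇒ a S b ⇒ a a S b b ⇒ a a b b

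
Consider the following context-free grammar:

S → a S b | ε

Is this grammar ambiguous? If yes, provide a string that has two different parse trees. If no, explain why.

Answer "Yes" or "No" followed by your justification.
At every step exactly one production applies: if the remaining string to generate is non-empty it starts with a and ends with b, forcing S → a S b; if it is empty, S → ε is forced. Hence each string a^n b^n has exactly one derivation (S → a S b applied n times, then S → ε) and one parse tree.

Final answer: No - the grammar is unambiguous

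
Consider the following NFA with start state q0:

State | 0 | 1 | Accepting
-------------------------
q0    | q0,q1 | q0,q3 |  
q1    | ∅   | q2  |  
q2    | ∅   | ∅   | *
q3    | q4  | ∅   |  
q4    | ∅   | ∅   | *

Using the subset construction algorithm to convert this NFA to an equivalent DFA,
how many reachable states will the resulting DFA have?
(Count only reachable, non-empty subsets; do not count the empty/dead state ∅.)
Start subset: {q0}
{q0}: on 0 → {q0, q1}, on 1 → {q0, q3}
{q0, q1}: on 0 → {q0, q1}, on 1 → {q0, q2, q3}
{q0, q3}: on 0 → {q0, q1, q4}, on 1 → {q0, q3}
{q0, q2, q3}: on 0 → {q0, q1, q4}, on 1 → {q0, q3}
{q0, q1, q4}: on 0 → {q0, q1}, on 1 → {q0, q2, q3}
Reachable non-empty subsets: {q0}, {q0, q1}, {q0, q3}, {q0, q2, q3}, {q0, q1, q4} — 5 in total.

Final answer: 5 states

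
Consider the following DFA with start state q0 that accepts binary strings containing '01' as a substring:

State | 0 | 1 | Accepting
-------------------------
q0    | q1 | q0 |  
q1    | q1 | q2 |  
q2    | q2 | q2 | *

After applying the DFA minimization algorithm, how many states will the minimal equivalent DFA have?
All 3 states are reachable from q0, so none can be removed as unreachable.
Table-filling: first mark every (accepting, non-accepting) pair as distinguishable (accepting: {q2}; non-accepting: {q0, q1}).
Round 1: (q0, q1) on '1' go to q0 and q2, already distinguishable → mark.
Every pair of states is distinguishable, so the DFA is already minimal.
Equivalence classes: {q0}, {q1}, {q2} → 3 states.

Final answer: 3 states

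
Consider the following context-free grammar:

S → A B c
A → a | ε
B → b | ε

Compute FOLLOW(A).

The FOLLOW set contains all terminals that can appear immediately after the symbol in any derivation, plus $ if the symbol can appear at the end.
A occurs in S → A B c followed by B c. Add FIRST(B) minus ε = {b}; B is nullable (B → ε), so what follows B can also follow A: the terminal c. FOLLOW(A) = {b, c}.

Final answer: {b, c}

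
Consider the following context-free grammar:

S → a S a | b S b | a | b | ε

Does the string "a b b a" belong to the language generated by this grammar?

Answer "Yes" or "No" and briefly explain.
A derivation exists: S ⇒ a S a ⇒ a b S b a ⇒ a b b a (using S → a S a, S → b S b, then S → ε).

Final answer: Yes - a valid derivation exists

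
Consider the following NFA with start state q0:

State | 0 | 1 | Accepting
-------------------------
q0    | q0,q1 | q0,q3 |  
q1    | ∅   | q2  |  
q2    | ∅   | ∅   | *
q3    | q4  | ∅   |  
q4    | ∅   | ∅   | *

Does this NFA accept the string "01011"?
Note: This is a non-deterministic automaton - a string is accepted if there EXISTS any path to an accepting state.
Track the set of states the NFA could be in: start {q0}
Read '0': {q0} → {q0, q1}
Read '1': {q0, q1} → {q0, q2, q3}
Read '0': {q0, q2, q3} → {q0, q1, q4}
Read '1': {q0, q1, q4} → {q0, q2, q3}
Read '1': {q0, q2, q3} → {q0, q3}
Final set {q0, q3} contains no accepting state → rejected.

Final answer: No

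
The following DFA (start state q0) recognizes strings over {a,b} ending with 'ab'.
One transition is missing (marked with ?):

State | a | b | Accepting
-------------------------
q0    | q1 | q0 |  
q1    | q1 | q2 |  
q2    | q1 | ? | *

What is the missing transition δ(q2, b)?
q0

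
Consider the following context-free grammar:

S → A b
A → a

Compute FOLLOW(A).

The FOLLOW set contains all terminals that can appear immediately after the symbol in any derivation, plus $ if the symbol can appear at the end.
A occurs only in S → A b, where it is immediately followed by the terminal b. So FOLLOW(A) = {b}.

Final answer: {b}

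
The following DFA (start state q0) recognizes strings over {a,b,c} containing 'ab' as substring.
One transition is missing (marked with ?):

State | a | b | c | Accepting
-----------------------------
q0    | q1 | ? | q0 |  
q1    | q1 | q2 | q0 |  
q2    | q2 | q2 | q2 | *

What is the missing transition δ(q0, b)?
q0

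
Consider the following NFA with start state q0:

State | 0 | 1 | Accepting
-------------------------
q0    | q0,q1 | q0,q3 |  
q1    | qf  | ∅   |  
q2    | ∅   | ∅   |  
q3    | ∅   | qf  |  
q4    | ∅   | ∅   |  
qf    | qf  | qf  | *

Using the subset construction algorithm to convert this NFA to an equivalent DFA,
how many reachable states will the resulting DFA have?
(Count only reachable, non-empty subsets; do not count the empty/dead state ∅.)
Start subset: {q0}
{q0}: on 0 → {q0, q1}, on 1 → {q0, q3}
{q0, q1}: on 0 → {q0, q1, qf}, on 1 → {q0, q3}
{q0, q3}: on 0 → {q0, q1}, on 1 → {q0, q3, qf}
{q0, q1, qf}: on 0 → {q0, q1, qf}, on 1 → {q0, q3, qf}
{q0, q3, qf}: on 0 → {q0, q1, qf}, on 1 → {q0, q3, qf}
Reachable non-empty subsets: {q0}, {q0, q1}, {q0, q3}, {q0, q1, qf}, {q0, q3, qf} — 5 in total.

Final answer: 5 states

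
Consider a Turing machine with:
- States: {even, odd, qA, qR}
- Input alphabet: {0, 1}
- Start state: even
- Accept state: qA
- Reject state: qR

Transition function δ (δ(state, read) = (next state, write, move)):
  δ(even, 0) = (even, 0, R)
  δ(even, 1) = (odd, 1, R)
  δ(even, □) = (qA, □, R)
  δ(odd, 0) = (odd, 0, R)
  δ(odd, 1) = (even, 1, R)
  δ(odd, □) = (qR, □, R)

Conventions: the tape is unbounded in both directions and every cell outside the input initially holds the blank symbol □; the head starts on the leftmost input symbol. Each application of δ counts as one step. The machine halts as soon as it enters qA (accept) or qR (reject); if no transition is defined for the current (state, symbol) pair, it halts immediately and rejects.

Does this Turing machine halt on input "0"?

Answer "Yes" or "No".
Step 0: [even]0 (head at position 0)
Step 1: δ(even, 0) = (even, 0, R)  ⊢  0[even]□ (head at position 1)
Step 2: δ(even, □) = (qA, □, R)  ⊢  0□[qA]□ (head at position 2)
The machine is in qA, so it halts and accepts.
It halts after 2 steps.

Final answer: Yes - halts after 2 steps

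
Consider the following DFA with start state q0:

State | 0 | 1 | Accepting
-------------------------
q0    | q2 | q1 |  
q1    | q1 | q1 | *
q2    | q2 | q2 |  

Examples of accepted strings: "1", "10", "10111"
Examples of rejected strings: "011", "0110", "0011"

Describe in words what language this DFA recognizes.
non-empty binary strings starting with 1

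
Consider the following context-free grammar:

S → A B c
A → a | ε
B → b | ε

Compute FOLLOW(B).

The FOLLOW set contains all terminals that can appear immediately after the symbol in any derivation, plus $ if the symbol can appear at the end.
B occurs in S → A B c, immediately followed by the terminal c. So FOLLOW(B) = {c}.

Final answer: {c}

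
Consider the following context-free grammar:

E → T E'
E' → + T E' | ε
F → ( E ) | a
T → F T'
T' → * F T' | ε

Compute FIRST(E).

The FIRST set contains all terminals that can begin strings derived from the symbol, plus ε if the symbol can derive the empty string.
FIRST(F): F → ( E ) contributes '(' and F → a contributes 'a', so FIRST(F) = {(, a}. F is not nullable.
FIRST(T): T → F T' begins with F, and F is not nullable, so FIRST(T) = FIRST(F) = {(, a}.
FIRST(E): E → T E' begins with T, and T is not nullable, so FIRST(E) = FIRST(T) = {(, a}.

Final answer: {(, a}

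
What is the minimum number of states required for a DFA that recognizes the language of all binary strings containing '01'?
Language: binary strings containing '01'
Lower bound (Myhill–Nerode): the prefixes ε, 0, 01 are pairwise distinguishable:
  ε vs 01: suffix ε distinguishes them (ε is rejected, 01 is accepted)
  0 vs 01: suffix ε distinguishes them (0 is rejected, 01 is accepted)
  ε vs 0: suffix 1 distinguishes them (ε·1 = 1 is rejected, 0·1 = 01 is accepted)
So any DFA needs at least 3 states.
Upper bound: a DFA with 3 states exists (one state per class above: 'no progress', 'last symbol 0', and 'seen 01' (accepting sink)).
Minimum states: 3

Final answer: 3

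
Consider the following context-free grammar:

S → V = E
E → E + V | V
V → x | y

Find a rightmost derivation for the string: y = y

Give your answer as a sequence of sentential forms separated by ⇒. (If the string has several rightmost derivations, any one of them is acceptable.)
Start with S.
Step 1: the rightmost non-terminal is S; apply S → V = E:  V = E
Step 2: the rightmost non-terminal is E; apply E → V:  V = V
Step 3: the rightmost non-terminal is V; apply V → y:  V = y
Step 4: the rightmost non-terminal is V; apply V → y:  y = y

Final answer: S ⇒ V = E ⇒ V = V ⇒ V = y ⇒ y = y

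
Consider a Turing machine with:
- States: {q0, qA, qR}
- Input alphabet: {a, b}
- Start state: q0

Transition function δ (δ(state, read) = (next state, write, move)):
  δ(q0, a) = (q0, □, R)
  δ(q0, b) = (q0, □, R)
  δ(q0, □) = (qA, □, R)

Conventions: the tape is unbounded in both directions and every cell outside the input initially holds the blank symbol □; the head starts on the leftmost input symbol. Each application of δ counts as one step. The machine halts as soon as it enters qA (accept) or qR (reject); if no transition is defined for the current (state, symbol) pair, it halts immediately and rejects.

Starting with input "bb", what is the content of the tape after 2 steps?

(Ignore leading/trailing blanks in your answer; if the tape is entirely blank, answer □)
Step 0: [q0]bb (head at position 0)
Step 1: δ(q0, b) = (q0, □, R)  ⊢  □[q0]b (head at position 1)
Step 2: δ(q0, b) = (q0, □, R)  ⊢  □□[q0]□ (head at position 2)
Tape after 2 steps (ignoring surrounding blanks): □

Final answer: Tape: □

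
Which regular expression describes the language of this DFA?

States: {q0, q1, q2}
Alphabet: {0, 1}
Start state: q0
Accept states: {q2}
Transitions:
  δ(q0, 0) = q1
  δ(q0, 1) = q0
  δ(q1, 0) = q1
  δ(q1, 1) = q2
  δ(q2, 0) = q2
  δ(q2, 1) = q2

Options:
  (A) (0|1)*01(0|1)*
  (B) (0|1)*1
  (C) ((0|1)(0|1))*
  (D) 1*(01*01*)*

Testing sample strings against the DFA:
  '100' -> rejected
  '01010' -> accepted
  '11' -> rejected
  '0001' -> accepted
Checking each option for a counterexample:
  (A) (0|1)*01(0|1)*: agrees with the DFA on all strings of length ≤ 4
  (B) (0|1)*1: '1' is rejected by the DFA but matches the regex → eliminated
  (C) ((0|1)(0|1))*: ε is rejected by the DFA but matches the regex → eliminated
  (D) 1*(01*01*)*: ε is rejected by the DFA but matches the regex → eliminated
Only (A) (0|1)*01(0|1)* is consistent with the DFA.

Final answer: (A) (0|1)*01(0|1)*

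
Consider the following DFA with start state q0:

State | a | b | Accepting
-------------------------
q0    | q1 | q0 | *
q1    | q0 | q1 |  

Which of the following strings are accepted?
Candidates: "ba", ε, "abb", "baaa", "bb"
"ba": q0 → q0 → q1; q1 is not accepting → rejected
ε: q0; q0 is accepting → accepted
"abb": q0 → q1 → q1 → q1; q1 is not accepting → rejected
"baaa": q0 → q0 → q1 → q0 → q1; q1 is not accepting → rejected
"bb": q0 → q0 → q0; q0 is accepting → accepted

Final answer: ε, "bb"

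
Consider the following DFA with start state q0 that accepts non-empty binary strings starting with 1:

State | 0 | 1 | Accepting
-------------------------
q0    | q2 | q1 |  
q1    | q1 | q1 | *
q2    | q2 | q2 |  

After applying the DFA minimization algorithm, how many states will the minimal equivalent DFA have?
All 3 states are reachable from q0, so none can be removed as unreachable.
Table-filling: first mark every (accepting, non-accepting) pair as distinguishable (accepting: {q1}; non-accepting: {q0, q2}).
Round 1: (q0, q2) on '1' go to q1 and q2, already distinguishable → mark.
Every pair of states is distinguishable, so the DFA is already minimal.
Equivalence classes: {q0}, {q1}, {q2} → 3 states.

Final answer: 3 states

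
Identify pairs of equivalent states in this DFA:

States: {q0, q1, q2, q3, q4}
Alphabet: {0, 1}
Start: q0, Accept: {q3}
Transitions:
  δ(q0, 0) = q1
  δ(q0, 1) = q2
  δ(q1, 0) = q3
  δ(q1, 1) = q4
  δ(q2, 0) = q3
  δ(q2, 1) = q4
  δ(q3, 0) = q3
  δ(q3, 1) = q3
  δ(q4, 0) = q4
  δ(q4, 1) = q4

Using the table-filling algorithm:
Round 0 – mark pairs where exactly one state is accepting: (q0,q3), (q1,q3), (q2,q3), (q3,q4)
Round 1 – newly marked: (q0,q1) [on 0: q1 vs q3, already marked]; (q0,q2) [on 0: q1 vs q3, already marked]; (q1,q4) [on 0: q3 vs q4, already marked]; (q2,q4) [on 0: q3 vs q4, already marked]
Round 2 – newly marked: (q0,q4) [on 0: q1 vs q4, already marked]
No further pairs can be marked.
(q1, q2) unmarked: δ(q1,0)=q3, δ(q2,0)=q3; δ(q1,1)=q4, δ(q2,1)=q4 → equivalent
Equivalent pairs: (q1, q2)

Final answer: Equivalent pairs: (q1, q2)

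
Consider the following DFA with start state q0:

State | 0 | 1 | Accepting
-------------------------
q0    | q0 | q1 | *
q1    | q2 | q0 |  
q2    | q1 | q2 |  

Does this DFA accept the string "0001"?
Start in q0.
Read '0': q0 → q0
Read '0': q0 → q0
Read '0': q0 → q0
Read '1': q0 → q1
Final state q1 is not accepting, so the string is rejected.

Final answer: No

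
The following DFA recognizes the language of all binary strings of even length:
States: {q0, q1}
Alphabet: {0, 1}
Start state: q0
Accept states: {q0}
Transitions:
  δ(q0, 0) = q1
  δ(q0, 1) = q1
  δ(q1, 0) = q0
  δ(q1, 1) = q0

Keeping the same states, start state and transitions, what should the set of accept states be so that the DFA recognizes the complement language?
The DFA is complete (every state has a transition on every symbol), so the complement
is recognized by the same DFA with accepting and non-accepting states swapped.
Original accept states: {q0}
Complement accept states = All states - Original accept states
= {q0, q1} - {q0}
= {q1}
Complement language: strings of ODD length

Final answer: {q1}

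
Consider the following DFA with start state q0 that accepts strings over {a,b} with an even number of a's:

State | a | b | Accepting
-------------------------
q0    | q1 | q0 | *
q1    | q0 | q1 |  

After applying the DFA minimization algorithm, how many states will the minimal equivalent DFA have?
All 2 states are reachable from q0, so none can be removed as unreachable.
Table-filling: first mark every (accepting, non-accepting) pair as distinguishable (accepting: {q0}; non-accepting: {q1}).
Every pair of states is distinguishable, so the DFA is already minimal.
Equivalence classes: {q0}, {q1} → 2 states.

Final answer: 2 states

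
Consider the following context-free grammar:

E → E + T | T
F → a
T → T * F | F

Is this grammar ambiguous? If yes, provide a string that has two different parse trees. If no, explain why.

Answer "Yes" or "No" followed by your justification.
This is the standard stratified expression grammar: '+' is introduced only by the left-recursive rule E → E + T and '*' only by the left-recursive rule T → T * F, with F → a. For any string, the last '+' must be the one produced at the root E (everything after it is a T containing no '+'), and likewise within each T the last '*' is produced at its root. This fixes the parse tree uniquely (left-associative, '*' binding tighter than '+'), so every string has exactly one parse tree.

Final answer: No - the grammar is unambiguous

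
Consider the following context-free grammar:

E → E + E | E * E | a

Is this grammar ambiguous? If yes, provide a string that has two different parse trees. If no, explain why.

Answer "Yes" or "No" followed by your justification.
Two different leftmost derivations of a + a * a:
  (1) E ⇒ E + E ⇒ a + E ⇒ a + E * E ⇒ a + a * E ⇒ a + a * a   (tree groups a + (a * a))
  (2) E ⇒ E * E ⇒ E + E * E ⇒ a + E * E ⇒ a + a * E ⇒ a + a * a   (tree groups (a + a) * a)
Two distinct leftmost derivations = two distinct parse trees, so the grammar is ambiguous.

Final answer: Yes - the string 'a + a * a' has two distinct leftmost derivations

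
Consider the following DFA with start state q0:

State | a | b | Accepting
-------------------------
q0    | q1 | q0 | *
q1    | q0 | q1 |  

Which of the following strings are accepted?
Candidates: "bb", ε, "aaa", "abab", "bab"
"bb": q0 → q0 → q0; q0 is accepting → accepted
ε: q0; q0 is accepting → accepted
"aaa": q0 → q1 → q0 → q1; q1 is not accepting → rejected
"abab": q0 → q1 → q1 → q0 → q0; q0 is accepting → accepted
"bab": q0 → q0 → q1 → q1; q1 is not accepting → rejected

Final answer: "bb", ε, "abab"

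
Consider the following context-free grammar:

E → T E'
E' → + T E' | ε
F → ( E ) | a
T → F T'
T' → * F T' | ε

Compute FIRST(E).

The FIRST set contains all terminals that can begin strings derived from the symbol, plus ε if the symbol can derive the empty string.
FIRST(F): F → ( E ) contributes '(' and F → a contributes 'a', so FIRST(F) = {(, a}. F is not nullable.
FIRST(T): T → F T' begins with F, and F is not nullable, so FIRST(T) = FIRST(F) = {(, a}.
FIRST(E): E → T E' begins with T, and T is not nullable, so FIRST(E) = FIRST(T) = {(, a}.

Final answer: {(, a}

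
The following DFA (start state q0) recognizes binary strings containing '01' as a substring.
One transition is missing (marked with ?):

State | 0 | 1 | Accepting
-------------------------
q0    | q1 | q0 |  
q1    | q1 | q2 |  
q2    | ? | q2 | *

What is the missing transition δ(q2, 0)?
q2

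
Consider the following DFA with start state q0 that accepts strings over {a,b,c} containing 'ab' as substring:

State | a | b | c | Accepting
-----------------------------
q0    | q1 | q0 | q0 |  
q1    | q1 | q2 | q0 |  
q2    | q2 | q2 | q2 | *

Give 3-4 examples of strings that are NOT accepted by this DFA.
Any strings that end in a non-accepting state work; for example:
"cbb": q0 → q0 → q0 → q0; q0 is not accepting → rejected
"acbc": q0 → q1 → q0 → q0 → q0; q0 is not accepting → rejected
"bcca": q0 → q0 → q0 → q0 → q1; q1 is not accepting → rejected
"ccca": q0 → q0 → q0 → q0 → q1; q1 is not accepting → rejected

Final answer: "cbb", "acbc", "bcca", "ccca"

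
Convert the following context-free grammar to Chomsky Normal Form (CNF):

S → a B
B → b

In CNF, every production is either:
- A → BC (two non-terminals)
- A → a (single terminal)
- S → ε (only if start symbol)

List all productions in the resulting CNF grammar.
The grammar has no ε-productions or unit productions to eliminate.
S → a B has terminal a in a right-hand side of length ≥ 2: introduce T_a → a and use T_a in place of a.
B → b is already in CNF (single terminal) – keep it.
S → a B becomes S → T_a B.
Resulting CNF grammar (3 productions): T_a → a; B → b; S → T_a B

Final answer: T_a → a; B → b; S → T_a B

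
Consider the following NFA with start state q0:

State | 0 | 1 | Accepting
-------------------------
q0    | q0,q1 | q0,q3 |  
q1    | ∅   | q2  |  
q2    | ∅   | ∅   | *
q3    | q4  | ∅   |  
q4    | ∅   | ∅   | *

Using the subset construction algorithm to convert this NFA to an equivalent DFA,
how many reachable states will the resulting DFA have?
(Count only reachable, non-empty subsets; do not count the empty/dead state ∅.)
Start subset: {q0}
{q0}: on 0 → {q0, q1}, on 1 → {q0, q3}
{q0, q1}: on 0 → {q0, q1}, on 1 → {q0, q2, q3}
{q0, q3}: on 0 → {q0, q1, q4}, on 1 → {q0, q3}
{q0, q2, q3}: on 0 → {q0, q1, q4}, on 1 → {q0, q3}
{q0, q1, q4}: on 0 → {q0, q1}, on 1 → {q0, q2, q3}
Reachable non-empty subsets: {q0}, {q0, q1}, {q0, q3}, {q0, q2, q3}, {q0, q1, q4} — 5 in total.

Final answer: 5 states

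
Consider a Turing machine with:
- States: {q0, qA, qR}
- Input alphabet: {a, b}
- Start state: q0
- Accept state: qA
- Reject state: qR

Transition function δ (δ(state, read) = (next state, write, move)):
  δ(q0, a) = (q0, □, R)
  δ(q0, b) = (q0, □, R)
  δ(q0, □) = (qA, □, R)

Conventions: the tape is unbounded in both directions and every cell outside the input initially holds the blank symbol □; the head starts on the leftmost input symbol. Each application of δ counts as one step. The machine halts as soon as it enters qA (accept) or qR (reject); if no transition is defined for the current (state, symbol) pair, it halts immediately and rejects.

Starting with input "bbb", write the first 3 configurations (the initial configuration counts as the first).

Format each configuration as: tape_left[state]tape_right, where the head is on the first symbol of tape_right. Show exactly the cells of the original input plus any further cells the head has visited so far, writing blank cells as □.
Step 0: [q0]bbb (head at position 0)
Step 1: δ(q0, b) = (q0, □, R)  ⊢  □[q0]bb (head at position 1)
Step 2: δ(q0, b) = (q0, □, R)  ⊢  □□[q0]b (head at position 2)

Final answer: [q0]bbb ⊢ □[q0]bb ⊢ □□[q0]b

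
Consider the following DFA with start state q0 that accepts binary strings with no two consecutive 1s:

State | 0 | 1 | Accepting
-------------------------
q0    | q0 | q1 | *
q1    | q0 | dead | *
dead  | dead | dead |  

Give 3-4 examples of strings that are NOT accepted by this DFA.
Any strings that end in a non-accepting state work; for example:
"110": q0 → q1 → dead → dead; dead is not accepting → rejected
"1011": q0 → q1 → q0 → q1 → dead; dead is not accepting → rejected
"1100": q0 → q1 → dead → dead → dead; dead is not accepting → rejected
"1101": q0 → q1 → dead → dead → dead; dead is not accepting → rejected

Final answer: "110", "1011", "1100", "1101"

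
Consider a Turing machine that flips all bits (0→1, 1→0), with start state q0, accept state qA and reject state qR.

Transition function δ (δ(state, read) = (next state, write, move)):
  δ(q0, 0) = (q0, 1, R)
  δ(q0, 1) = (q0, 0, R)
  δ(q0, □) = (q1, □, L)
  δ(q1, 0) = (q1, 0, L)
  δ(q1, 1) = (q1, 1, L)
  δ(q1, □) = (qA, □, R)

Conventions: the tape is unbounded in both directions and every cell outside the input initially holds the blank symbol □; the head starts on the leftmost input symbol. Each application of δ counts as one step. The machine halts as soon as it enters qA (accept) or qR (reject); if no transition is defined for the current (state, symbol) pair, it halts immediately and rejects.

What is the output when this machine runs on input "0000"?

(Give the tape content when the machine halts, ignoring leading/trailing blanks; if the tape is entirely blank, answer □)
Step 0: [q0]0000 (head at position 0)
Step 1: δ(q0, 0) = (q0, 1, R)  ⊢  1[q0]000 (head at position 1)
Step 2: δ(q0, 0) = (q0, 1, R)  ⊢  11[q0]00 (head at position 2)
Step 3: δ(q0, 0) = (q0, 1, R)  ⊢  111[q0]0 (head at position 3)
Step 4: δ(q0, 0) = (q0, 1, R)  ⊢  1111[q0]□ (head at position 4)
Step 5: δ(q0, □) = (q1, □, L)  ⊢  111[q1]1□ (head at position 3)
Step 6: δ(q1, 1) = (q1, 1, L)  ⊢  11[q1]11□ (head at position 2)
Step 7: δ(q1, 1) = (q1, 1, L)  ⊢  1[q1]111□ (head at position 1)
Step 8: δ(q1, 1) = (q1, 1, L)  ⊢  [q1]1111□ (head at position 0)
Step 9: δ(q1, 1) = (q1, 1, L)  ⊢  [q1]□1111□ (head at position -1)
Step 10: δ(q1, □) = (qA, □, R)  ⊢  □[qA]1111□ (head at position 0)
The machine is in qA, so it halts and accepts.
Tape content when halted (ignoring surrounding blanks): 1111

Final answer: Output: 1111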